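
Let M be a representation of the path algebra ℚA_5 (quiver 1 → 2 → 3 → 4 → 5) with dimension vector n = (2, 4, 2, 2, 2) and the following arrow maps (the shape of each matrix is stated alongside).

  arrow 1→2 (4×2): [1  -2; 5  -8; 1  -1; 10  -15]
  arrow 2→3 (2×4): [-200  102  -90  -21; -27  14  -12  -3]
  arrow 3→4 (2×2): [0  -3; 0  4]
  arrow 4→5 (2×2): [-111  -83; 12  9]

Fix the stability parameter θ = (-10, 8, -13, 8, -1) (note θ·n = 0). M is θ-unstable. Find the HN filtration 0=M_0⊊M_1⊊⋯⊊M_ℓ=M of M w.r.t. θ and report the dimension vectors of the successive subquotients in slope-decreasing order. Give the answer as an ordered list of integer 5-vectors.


Via rank(M_{q-1}∘⋯∘M_p): M ≅ I[1,3], I[1,5], I[2,2]^2, I[4,5].
μ_θ-semistable layers: μ^(1)=8; μ^(2)=7/2; μ^(3)=-5/2; μ^(4)=-10

((0, 2, 0, 0, 0); (0, 0, 0, 2, 2); (0, 2, 2, 0, 0); (2, 0, 0, 0, 0))


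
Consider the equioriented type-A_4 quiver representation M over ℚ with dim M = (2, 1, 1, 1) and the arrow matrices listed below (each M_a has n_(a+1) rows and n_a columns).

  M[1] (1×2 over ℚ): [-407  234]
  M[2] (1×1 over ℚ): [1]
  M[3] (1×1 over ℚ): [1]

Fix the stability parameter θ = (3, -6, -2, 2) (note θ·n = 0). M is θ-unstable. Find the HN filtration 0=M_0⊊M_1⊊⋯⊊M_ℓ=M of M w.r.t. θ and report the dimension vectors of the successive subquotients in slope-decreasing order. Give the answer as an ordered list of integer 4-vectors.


Barcode: M ≅ I[1,1], I[1,4]. HN layers by μ_θ (3 steps, strictly decreasing):
  μ^(1)=3; μ^(2)=2; μ^(3)=-5/3

((1, 0, 0, 0); (0, 0, 0, 1); (1, 1, 1, 0))


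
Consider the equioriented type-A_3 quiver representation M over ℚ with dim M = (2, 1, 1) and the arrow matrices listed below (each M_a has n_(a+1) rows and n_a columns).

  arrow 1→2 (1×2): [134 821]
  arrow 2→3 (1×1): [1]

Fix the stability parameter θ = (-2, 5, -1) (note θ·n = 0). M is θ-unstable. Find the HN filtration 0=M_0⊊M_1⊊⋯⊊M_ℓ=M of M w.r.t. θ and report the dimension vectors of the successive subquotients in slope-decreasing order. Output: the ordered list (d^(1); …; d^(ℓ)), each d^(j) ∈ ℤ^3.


Interval decomposition of M: I[1,1], I[1,3].
HN type (ℓ=2): μ^(1)=2; μ^(2)=-2

((0, 1, 1); (2, 0, 0))


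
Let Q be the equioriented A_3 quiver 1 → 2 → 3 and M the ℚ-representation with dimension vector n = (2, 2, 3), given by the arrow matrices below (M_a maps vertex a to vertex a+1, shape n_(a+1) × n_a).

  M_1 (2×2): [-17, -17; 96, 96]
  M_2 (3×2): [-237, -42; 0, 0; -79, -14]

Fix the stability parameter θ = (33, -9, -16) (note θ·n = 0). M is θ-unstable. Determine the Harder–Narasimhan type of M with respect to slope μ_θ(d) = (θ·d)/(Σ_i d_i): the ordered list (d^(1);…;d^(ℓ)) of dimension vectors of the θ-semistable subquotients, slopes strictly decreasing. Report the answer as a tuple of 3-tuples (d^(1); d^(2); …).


Interval decomposition of M: I[1,1], I[1,3], I[2,2], I[3,3]^2.
HN type (ℓ=4): μ^(1)=33; μ^(2)=8/3; μ^(3)=-9; μ^(4)=-16

((1, 0, 0); (1, 1, 1); (0, 1, 0); (0, 0, 2))


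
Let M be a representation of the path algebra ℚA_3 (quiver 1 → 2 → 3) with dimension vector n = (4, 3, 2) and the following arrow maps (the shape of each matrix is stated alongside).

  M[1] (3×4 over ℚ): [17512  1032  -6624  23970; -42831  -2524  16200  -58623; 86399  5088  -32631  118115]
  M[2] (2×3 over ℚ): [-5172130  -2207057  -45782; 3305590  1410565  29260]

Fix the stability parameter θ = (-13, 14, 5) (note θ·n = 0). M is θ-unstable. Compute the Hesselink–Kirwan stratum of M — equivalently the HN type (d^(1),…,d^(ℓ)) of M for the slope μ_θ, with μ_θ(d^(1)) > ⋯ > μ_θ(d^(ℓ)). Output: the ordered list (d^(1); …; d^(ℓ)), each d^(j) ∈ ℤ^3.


Via rank(M_{q-1}∘⋯∘M_p): M ≅ I[1,1], I[1,2], I[1,3]^2.
μ_θ-semistable layers: μ^(1)=14; μ^(2)=19/2; μ^(3)=-13

((0, 1, 0); (0, 2, 2); (4, 0, 0))


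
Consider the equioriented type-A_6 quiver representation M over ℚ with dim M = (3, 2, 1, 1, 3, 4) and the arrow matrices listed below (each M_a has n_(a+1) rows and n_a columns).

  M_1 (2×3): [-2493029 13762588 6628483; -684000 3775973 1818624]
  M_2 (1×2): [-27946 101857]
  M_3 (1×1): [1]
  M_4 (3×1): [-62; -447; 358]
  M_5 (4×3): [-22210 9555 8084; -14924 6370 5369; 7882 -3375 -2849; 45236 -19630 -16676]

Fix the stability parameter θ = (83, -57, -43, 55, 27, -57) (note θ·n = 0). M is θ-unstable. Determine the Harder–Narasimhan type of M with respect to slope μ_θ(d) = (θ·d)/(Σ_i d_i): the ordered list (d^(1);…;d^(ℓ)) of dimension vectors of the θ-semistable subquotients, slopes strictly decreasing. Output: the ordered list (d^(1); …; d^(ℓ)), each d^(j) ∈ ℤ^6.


Interval decomposition of M: I[1,1], I[1,2], I[1,6], I[5,5], I[5,6], I[6,6]^2.
HN type (ℓ=7): μ^(1)=83; μ^(2)=27; μ^(3)=13; μ^(4)=25/3; μ^(5)=-17/3; μ^(6)=-15; μ^(7)=-57

((1, 0, 0, 0, 0, 0); (0, 0, 0, 0, 1, 0); (1, 1, 0, 0, 0, 0); (0, 0, 0, 1, 1, 1); (1, 1, 1, 0, 0, 0); (0, 0, 0, 0, 1, 1); (0, 0, 0, 0, 0, 2))


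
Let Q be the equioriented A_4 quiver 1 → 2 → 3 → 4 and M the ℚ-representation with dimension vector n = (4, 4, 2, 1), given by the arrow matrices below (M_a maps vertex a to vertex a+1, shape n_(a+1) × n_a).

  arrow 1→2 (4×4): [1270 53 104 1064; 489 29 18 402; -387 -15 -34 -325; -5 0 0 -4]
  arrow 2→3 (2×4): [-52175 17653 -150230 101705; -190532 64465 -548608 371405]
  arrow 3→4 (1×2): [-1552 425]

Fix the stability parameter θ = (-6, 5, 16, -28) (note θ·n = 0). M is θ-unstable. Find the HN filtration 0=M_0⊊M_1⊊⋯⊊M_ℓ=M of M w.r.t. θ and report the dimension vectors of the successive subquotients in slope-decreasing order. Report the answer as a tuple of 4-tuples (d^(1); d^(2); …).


Interval decomposition of M: I[1,2]^2, I[1,3], I[1,4].
HN type (ℓ=4): μ^(1)=16; μ^(2)=5; μ^(3)=-7/3; μ^(4)=-6

((0, 0, 1, 0); (0, 3, 0, 0); (0, 1, 1, 1); (4, 0, 0, 0))


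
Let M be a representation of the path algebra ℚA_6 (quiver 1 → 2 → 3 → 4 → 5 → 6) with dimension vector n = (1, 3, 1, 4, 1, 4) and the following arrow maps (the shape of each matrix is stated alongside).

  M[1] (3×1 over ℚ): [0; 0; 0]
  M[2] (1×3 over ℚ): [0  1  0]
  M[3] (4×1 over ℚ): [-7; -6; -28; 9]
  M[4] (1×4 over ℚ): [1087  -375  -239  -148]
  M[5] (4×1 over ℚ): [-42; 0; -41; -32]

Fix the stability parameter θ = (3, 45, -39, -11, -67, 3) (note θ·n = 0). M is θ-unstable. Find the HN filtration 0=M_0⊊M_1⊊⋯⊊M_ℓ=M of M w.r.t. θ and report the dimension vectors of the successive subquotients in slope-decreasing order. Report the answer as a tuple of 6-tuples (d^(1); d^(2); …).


Interval decomposition of M: I[1,1], I[2,2]^2, I[2,6], I[4,4]^3, I[6,6]^3.
HN type (ℓ=4): μ^(1)=45; μ^(2)=3; μ^(3)=-11; μ^(4)=-18

((0, 2, 0, 0, 0, 0); (1, 0, 0, 0, 0, 4); (0, 0, 0, 3, 0, 0); (0, 1, 1, 1, 1, 0))


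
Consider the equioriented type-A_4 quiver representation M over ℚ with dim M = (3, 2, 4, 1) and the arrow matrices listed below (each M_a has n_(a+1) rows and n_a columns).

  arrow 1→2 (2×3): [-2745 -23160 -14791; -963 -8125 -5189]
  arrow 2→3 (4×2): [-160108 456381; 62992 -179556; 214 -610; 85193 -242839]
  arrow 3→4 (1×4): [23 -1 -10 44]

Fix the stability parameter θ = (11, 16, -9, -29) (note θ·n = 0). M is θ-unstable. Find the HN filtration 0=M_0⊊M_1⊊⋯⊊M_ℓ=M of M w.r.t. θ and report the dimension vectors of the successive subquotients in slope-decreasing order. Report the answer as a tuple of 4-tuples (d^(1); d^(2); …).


Via rank(M_{q-1}∘⋯∘M_p): M ≅ I[1,1], I[1,3], I[1,4], I[3,3]^2.
μ_θ-semistable layers: μ^(1)=11; μ^(2)=6; μ^(3)=-11/4; μ^(4)=-9

((1, 0, 0, 0); (1, 1, 1, 0); (1, 1, 1, 1); (0, 0, 2, 0))


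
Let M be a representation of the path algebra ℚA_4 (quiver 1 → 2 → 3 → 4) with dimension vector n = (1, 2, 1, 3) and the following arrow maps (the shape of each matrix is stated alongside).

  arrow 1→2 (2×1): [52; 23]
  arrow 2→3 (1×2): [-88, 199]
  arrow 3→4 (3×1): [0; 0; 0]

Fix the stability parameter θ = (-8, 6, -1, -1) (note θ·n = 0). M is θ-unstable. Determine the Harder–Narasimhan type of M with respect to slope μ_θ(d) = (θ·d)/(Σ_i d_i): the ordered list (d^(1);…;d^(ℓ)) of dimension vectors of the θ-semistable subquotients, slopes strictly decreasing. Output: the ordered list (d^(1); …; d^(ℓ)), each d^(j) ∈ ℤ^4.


Interval decomposition of M: I[1,3], I[2,2], I[4,4]^3.
HN type (ℓ=4): μ^(1)=6; μ^(2)=5/2; μ^(3)=-1; μ^(4)=-8

((0, 1, 0, 0); (0, 1, 1, 0); (0, 0, 0, 3); (1, 0, 0, 0))


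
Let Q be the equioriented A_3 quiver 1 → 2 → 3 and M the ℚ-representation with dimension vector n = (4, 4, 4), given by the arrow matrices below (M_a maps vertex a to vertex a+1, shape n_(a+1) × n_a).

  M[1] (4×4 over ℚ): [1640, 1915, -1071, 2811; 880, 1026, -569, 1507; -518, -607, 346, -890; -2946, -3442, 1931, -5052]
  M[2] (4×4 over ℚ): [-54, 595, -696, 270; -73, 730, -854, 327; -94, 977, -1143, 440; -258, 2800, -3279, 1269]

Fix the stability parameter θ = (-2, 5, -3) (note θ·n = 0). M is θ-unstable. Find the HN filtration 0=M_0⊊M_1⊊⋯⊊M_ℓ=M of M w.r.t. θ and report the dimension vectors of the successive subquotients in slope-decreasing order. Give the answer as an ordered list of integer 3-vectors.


Via rank(M_{q-1}∘⋯∘M_p): M ≅ I[1,3]^4.
μ_θ-semistable layers: μ^(1)=1; μ^(2)=-2

((0, 4, 4); (4, 0, 0))


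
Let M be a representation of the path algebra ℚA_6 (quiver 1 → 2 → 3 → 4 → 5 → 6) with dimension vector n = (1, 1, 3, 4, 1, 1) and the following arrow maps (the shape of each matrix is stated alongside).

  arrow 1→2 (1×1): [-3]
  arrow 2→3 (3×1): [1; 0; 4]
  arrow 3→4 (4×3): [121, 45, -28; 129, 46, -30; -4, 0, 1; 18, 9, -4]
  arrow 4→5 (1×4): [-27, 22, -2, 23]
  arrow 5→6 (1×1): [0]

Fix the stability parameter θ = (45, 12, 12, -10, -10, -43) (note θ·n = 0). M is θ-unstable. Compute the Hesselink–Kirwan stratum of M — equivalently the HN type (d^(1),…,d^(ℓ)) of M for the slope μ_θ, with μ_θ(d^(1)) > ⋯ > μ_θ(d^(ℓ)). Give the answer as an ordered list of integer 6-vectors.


Via rank(M_{q-1}∘⋯∘M_p): M ≅ I[1,5], I[3,4]^2, I[4,4], I[6,6].
μ_θ-semistable layers: μ^(1)=49/5; μ^(2)=1; μ^(3)=-10; μ^(4)=-43

((1, 1, 1, 1, 1, 0); (0, 0, 2, 2, 0, 0); (0, 0, 0, 1, 0, 0); (0, 0, 0, 0, 0, 1))


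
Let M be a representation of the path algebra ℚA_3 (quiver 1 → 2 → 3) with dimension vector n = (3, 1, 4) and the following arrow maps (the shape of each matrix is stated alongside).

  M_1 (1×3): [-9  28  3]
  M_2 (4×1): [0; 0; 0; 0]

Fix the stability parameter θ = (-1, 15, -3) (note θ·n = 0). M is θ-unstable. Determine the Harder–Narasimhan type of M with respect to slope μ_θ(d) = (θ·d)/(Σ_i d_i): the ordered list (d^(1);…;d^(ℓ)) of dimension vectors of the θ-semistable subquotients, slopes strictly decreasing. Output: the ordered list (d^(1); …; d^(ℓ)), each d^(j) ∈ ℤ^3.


Barcode: M ≅ I[1,1]^2, I[1,2], I[3,3]^4. HN layers by μ_θ (3 steps, strictly decreasing):
  μ^(1)=15; μ^(2)=-1; μ^(3)=-3

((0, 1, 0); (3, 0, 0); (0, 0, 4))


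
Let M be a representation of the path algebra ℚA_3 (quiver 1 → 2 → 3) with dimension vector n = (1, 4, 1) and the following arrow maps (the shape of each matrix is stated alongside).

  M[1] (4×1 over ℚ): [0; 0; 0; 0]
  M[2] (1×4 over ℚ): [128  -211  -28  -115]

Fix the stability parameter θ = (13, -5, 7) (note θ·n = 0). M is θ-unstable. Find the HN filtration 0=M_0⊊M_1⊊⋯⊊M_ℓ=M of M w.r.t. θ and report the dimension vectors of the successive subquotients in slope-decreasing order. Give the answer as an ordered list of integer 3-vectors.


Via rank(M_{q-1}∘⋯∘M_p): M ≅ I[1,1], I[2,2]^3, I[2,3].
μ_θ-semistable layers: μ^(1)=13; μ^(2)=7; μ^(3)=-5

((1, 0, 0); (0, 0, 1); (0, 4, 0))


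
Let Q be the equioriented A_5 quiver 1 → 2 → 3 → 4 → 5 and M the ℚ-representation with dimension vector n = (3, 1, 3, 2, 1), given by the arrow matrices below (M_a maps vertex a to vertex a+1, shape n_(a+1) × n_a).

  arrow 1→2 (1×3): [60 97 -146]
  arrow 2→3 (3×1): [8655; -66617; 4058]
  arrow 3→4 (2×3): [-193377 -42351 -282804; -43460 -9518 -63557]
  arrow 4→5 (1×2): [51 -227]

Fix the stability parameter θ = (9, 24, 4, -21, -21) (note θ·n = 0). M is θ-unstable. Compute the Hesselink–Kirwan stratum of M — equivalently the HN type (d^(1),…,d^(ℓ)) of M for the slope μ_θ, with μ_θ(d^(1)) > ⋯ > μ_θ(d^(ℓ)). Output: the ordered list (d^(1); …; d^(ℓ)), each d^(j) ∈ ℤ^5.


Via rank(M_{q-1}∘⋯∘M_p): M ≅ I[1,1]^2, I[1,3], I[3,4], I[3,5].
μ_θ-semistable layers: μ^(1)=14; μ^(2)=9; μ^(3)=-17/2; μ^(4)=-38/3

((0, 1, 1, 0, 0); (3, 0, 0, 0, 0); (0, 0, 1, 1, 0); (0, 0, 1, 1, 1))


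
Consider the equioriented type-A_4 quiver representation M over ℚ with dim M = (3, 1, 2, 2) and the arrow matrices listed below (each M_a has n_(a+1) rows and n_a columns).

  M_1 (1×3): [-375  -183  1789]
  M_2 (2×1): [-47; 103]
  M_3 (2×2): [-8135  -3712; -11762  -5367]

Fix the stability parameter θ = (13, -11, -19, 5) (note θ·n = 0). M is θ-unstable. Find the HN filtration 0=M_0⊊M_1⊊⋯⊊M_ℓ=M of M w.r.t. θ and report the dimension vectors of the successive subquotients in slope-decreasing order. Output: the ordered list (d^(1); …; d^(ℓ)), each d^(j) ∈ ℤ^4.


Via rank(M_{q-1}∘⋯∘M_p): M ≅ I[1,1]^2, I[1,4], I[3,4].
μ_θ-semistable layers: μ^(1)=13; μ^(2)=5; μ^(3)=-17/3; μ^(4)=-19

((2, 0, 0, 0); (0, 0, 0, 2); (1, 1, 1, 0); (0, 0, 1, 0))


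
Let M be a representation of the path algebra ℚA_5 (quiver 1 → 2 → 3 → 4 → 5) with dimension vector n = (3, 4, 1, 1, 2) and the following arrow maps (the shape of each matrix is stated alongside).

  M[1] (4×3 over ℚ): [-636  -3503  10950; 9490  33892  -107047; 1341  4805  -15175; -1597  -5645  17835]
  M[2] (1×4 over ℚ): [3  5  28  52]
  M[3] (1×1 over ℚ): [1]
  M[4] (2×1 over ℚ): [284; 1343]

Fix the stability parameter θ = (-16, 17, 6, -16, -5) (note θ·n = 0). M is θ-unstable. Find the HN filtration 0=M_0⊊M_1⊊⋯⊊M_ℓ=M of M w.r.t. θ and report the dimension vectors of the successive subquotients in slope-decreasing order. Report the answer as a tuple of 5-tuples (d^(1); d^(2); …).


Interval decomposition of M: I[1,2]^2, I[1,5], I[2,2], I[5,5].
HN type (ℓ=4): μ^(1)=17; μ^(2)=1/2; μ^(3)=-5; μ^(4)=-16

((0, 3, 0, 0, 0); (0, 1, 1, 1, 1); (0, 0, 0, 0, 1); (3, 0, 0, 0, 0))


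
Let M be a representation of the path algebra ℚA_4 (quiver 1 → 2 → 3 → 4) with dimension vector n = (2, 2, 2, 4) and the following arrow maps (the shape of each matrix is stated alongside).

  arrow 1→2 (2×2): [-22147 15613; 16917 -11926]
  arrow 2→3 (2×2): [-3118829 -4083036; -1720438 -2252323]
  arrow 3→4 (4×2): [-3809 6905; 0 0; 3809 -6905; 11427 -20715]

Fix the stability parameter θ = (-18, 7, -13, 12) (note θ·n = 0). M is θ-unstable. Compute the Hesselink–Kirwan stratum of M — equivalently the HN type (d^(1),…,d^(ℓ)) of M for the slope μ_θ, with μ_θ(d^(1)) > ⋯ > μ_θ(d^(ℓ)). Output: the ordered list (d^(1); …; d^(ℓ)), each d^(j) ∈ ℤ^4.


Via rank(M_{q-1}∘⋯∘M_p): M ≅ I[1,3], I[1,4], I[4,4]^3.
μ_θ-semistable layers: μ^(1)=12; μ^(2)=-3; μ^(3)=-18

((0, 0, 0, 4); (0, 2, 2, 0); (2, 0, 0, 0))


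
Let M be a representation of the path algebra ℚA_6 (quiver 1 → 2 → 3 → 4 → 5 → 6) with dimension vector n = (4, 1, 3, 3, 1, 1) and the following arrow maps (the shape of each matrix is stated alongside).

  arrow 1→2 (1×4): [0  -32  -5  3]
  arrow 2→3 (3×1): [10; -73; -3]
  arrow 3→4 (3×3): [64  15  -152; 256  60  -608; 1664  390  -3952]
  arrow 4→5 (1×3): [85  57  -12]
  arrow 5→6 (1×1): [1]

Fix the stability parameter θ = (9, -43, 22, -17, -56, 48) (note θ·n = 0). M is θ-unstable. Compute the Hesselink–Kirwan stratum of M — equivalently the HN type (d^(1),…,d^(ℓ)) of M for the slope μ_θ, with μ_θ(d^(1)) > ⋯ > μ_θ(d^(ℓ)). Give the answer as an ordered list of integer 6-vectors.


Interval decomposition of M: I[1,1]^3, I[1,6], I[3,3]^2, I[4,4]^2.
HN type (ℓ=4): μ^(1)=48; μ^(2)=22; μ^(3)=9; μ^(4)=-17

((0, 0, 0, 0, 0, 1); (0, 0, 2, 0, 0, 0); (3, 0, 0, 0, 0, 0); (1, 1, 1, 3, 1, 0))


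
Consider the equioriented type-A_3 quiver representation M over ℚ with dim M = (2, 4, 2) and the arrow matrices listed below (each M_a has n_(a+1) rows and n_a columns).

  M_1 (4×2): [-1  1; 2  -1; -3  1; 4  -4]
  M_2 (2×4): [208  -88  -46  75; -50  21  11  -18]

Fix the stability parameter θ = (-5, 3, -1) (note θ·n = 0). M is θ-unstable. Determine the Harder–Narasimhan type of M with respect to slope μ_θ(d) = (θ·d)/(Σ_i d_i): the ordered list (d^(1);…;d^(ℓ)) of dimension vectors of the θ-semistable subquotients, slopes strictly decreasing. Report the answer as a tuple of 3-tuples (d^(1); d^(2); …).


Via rank(M_{q-1}∘⋯∘M_p): M ≅ I[1,3]^2, I[2,2]^2.
μ_θ-semistable layers: μ^(1)=3; μ^(2)=1; μ^(3)=-5

((0, 2, 0); (0, 2, 2); (2, 0, 0))


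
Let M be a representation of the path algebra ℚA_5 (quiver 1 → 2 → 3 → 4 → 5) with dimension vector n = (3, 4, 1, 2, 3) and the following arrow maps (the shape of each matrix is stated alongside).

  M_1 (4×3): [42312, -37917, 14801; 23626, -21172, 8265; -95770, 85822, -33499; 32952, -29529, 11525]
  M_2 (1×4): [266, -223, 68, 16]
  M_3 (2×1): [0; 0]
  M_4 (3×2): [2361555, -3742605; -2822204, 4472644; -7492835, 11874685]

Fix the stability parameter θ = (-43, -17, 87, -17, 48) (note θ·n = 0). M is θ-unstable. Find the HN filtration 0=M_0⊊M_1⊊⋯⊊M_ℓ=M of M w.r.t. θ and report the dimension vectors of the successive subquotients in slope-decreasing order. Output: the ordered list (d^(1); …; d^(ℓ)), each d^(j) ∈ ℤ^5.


Barcode: M ≅ I[1,1], I[1,2], I[1,3], I[2,2]^2, I[4,4], I[4,5], I[5,5]^2. HN layers by μ_θ (4 steps, strictly decreasing):
  μ^(1)=87; μ^(2)=48; μ^(3)=-17; μ^(4)=-43

((0, 0, 1, 0, 0); (0, 0, 0, 0, 3); (0, 4, 0, 2, 0); (3, 0, 0, 0, 0))


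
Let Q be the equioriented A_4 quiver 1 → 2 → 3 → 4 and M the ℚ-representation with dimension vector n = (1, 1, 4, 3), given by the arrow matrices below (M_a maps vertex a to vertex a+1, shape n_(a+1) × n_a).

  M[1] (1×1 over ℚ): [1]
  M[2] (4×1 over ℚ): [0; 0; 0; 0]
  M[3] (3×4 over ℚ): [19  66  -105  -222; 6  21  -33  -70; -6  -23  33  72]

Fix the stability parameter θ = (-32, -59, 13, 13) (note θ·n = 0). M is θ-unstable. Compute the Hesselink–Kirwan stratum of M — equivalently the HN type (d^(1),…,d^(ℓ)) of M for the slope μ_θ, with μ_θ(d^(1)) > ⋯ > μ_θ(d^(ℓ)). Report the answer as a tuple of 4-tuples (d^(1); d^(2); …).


Via rank(M_{q-1}∘⋯∘M_p): M ≅ I[1,2], I[3,3], I[3,4]^3.
μ_θ-semistable layers: μ^(1)=13; μ^(2)=-91/2

((0, 0, 4, 3); (1, 1, 0, 0))


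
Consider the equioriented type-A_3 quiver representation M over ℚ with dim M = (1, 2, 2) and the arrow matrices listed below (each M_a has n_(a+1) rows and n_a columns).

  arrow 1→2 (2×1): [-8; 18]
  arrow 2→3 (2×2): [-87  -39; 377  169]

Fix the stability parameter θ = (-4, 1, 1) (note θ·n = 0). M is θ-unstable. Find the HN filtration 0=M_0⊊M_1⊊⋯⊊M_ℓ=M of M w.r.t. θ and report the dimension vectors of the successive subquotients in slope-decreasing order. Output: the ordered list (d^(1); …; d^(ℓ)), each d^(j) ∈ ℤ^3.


Barcode: M ≅ I[1,3], I[2,2], I[3,3]. HN layers by μ_θ (2 steps, strictly decreasing):
  μ^(1)=1; μ^(2)=-4

((0, 2, 2); (1, 0, 0))


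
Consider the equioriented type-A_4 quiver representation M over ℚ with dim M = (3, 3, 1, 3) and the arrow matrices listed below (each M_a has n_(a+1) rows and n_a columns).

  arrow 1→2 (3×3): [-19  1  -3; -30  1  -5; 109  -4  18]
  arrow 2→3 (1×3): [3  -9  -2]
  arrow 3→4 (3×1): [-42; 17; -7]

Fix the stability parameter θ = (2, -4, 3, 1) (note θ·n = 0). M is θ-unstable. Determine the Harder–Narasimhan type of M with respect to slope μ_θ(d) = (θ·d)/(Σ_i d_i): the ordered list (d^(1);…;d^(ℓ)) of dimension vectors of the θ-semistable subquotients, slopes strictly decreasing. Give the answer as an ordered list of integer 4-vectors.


Interval decomposition of M: I[1,1], I[1,2], I[1,4], I[2,2], I[4,4]^2.
HN type (ℓ=4): μ^(1)=2; μ^(2)=1; μ^(3)=-1; μ^(4)=-4

((1, 0, 1, 1); (0, 0, 0, 2); (2, 2, 0, 0); (0, 1, 0, 0))


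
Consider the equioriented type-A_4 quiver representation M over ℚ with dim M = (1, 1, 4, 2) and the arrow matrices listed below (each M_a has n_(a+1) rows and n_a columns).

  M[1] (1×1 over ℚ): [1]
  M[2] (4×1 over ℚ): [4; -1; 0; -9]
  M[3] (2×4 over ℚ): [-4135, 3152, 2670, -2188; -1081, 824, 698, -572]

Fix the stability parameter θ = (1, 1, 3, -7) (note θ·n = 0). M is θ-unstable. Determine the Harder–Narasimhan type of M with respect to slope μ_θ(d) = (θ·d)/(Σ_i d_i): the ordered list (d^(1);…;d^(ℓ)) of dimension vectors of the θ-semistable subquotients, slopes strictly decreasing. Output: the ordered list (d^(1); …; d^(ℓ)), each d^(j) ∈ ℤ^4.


Interval decomposition of M: I[1,3], I[3,3], I[3,4]^2.
HN type (ℓ=3): μ^(1)=3; μ^(2)=1; μ^(3)=-2

((0, 0, 2, 0); (1, 1, 0, 0); (0, 0, 2, 2))


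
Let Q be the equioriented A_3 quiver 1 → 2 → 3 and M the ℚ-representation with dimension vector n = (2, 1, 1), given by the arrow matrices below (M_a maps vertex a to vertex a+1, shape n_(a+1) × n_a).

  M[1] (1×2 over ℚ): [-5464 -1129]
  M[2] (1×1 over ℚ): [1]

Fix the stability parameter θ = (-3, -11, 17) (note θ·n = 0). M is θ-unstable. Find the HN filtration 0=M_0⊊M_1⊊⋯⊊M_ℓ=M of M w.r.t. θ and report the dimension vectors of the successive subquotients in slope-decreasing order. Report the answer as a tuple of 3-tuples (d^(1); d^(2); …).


Via rank(M_{q-1}∘⋯∘M_p): M ≅ I[1,1], I[1,3].
μ_θ-semistable layers: μ^(1)=17; μ^(2)=-3; μ^(3)=-7

((0, 0, 1); (1, 0, 0); (1, 1, 0))


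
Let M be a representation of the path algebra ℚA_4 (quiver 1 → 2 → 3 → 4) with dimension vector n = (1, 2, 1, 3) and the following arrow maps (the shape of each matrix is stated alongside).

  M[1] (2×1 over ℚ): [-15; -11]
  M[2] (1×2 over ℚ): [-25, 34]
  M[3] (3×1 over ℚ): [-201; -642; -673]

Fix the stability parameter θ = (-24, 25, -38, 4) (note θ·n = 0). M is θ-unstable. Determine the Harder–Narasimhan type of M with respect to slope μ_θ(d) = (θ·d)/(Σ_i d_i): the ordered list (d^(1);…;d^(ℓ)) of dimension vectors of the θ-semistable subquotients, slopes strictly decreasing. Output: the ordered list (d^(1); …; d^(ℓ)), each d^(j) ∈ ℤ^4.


Barcode: M ≅ I[1,4], I[2,2], I[4,4]^2. HN layers by μ_θ (4 steps, strictly decreasing):
  μ^(1)=25; μ^(2)=4; μ^(3)=-13/2; μ^(4)=-24

((0, 1, 0, 0); (0, 0, 0, 3); (0, 1, 1, 0); (1, 0, 0, 0))


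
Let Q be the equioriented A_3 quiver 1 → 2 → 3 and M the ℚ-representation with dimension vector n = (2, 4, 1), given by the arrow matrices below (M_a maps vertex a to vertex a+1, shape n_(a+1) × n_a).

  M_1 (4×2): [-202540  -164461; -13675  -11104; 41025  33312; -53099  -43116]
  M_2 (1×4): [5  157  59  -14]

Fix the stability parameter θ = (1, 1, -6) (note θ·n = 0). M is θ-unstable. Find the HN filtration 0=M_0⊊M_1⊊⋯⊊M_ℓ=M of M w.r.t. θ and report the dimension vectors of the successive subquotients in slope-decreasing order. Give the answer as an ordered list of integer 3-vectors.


Via rank(M_{q-1}∘⋯∘M_p): M ≅ I[1,2], I[1,3], I[2,2]^2.
μ_θ-semistable layers: μ^(1)=1; μ^(2)=-4/3

((1, 3, 0); (1, 1, 1))


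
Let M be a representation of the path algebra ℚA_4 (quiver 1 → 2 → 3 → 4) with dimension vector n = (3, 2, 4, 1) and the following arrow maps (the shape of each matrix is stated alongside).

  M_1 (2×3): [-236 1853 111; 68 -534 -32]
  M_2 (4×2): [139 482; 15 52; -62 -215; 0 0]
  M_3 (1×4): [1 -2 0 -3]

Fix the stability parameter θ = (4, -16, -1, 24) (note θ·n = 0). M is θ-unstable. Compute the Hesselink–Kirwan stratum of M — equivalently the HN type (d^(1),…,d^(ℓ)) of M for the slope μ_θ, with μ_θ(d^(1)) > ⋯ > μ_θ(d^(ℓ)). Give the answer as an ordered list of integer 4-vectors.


Barcode: M ≅ I[1,1], I[1,3], I[1,4], I[3,3]^2. HN layers by μ_θ (4 steps, strictly decreasing):
  μ^(1)=24; μ^(2)=4; μ^(3)=-1; μ^(4)=-6

((0, 0, 0, 1); (1, 0, 0, 0); (0, 0, 4, 0); (2, 2, 0, 0))


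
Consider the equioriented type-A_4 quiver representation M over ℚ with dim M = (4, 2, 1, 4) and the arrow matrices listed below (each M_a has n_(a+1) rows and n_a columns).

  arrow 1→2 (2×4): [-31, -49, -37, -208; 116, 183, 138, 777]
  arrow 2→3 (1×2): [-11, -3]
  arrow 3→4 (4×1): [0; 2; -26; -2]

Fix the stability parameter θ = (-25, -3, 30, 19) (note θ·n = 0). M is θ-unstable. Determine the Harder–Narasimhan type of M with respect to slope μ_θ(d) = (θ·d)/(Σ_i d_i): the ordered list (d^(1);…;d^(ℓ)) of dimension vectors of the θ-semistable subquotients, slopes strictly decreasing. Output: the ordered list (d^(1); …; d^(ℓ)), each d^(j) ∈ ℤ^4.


Interval decomposition of M: I[1,1]^2, I[1,2], I[1,4], I[4,4]^3.
HN type (ℓ=4): μ^(1)=49/2; μ^(2)=19; μ^(3)=-3; μ^(4)=-25

((0, 0, 1, 1); (0, 0, 0, 3); (0, 2, 0, 0); (4, 0, 0, 0))


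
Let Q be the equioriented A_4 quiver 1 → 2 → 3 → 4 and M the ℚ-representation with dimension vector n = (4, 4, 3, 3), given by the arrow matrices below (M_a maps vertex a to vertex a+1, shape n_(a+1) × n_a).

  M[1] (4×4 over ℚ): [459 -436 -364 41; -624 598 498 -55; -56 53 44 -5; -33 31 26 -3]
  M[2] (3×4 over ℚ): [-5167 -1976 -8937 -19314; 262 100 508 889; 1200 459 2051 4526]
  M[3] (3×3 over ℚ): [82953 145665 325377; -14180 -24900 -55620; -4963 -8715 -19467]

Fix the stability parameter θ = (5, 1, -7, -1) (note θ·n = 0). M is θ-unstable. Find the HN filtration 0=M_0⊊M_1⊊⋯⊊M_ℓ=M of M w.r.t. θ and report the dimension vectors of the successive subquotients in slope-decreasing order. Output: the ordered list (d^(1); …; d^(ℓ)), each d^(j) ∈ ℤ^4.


Interval decomposition of M: I[1,1], I[1,3]^2, I[1,4], I[2,2], I[4,4]^2.
HN type (ℓ=5): μ^(1)=5; μ^(2)=1; μ^(3)=-1/3; μ^(4)=-1/2; μ^(5)=-1

((1, 0, 0, 0); (0, 1, 0, 0); (2, 2, 2, 0); (1, 1, 1, 1); (0, 0, 0, 2))


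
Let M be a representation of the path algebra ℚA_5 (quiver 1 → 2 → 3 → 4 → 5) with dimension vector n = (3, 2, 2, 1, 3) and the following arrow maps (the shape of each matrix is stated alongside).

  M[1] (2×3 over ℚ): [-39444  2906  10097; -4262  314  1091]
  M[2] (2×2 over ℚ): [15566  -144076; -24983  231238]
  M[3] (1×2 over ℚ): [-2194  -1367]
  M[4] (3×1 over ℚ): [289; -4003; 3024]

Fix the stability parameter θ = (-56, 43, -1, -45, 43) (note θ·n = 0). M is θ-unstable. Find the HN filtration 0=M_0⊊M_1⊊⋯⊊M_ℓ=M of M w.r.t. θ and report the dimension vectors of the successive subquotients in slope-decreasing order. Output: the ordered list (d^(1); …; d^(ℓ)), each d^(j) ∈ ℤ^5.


Via rank(M_{q-1}∘⋯∘M_p): M ≅ I[1,1], I[1,2], I[1,5], I[3,3], I[5,5]^2.
μ_θ-semistable layers: μ^(1)=43; μ^(2)=-1; μ^(3)=-56

((0, 1, 0, 0, 3); (0, 1, 2, 1, 0); (3, 0, 0, 0, 0))


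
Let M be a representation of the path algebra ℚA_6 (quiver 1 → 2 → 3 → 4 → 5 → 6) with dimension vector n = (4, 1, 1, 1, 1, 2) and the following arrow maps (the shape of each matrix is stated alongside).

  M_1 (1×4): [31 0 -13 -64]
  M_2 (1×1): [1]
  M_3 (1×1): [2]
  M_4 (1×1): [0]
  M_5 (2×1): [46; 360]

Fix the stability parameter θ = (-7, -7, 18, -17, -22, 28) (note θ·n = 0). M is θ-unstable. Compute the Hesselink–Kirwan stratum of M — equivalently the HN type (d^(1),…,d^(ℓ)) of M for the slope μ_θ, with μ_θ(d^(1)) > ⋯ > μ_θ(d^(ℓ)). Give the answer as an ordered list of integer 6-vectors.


Barcode: M ≅ I[1,1]^3, I[1,4], I[5,6], I[6,6]. HN layers by μ_θ (4 steps, strictly decreasing):
  μ^(1)=28; μ^(2)=1/2; μ^(3)=-7; μ^(4)=-22

((0, 0, 0, 0, 0, 2); (0, 0, 1, 1, 0, 0); (4, 1, 0, 0, 0, 0); (0, 0, 0, 0, 1, 0))


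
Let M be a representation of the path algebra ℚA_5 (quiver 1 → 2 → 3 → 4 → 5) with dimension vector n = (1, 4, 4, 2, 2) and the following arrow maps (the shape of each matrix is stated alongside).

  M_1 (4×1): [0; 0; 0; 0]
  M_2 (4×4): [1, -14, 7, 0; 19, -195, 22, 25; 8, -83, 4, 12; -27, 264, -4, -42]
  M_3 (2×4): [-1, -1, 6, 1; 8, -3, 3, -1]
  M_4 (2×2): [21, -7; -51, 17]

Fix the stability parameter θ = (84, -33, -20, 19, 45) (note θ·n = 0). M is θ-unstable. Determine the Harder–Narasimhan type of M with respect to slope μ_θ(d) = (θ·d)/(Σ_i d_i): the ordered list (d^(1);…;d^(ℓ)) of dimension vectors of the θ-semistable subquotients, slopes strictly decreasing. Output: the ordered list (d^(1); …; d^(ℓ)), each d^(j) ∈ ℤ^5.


Interval decomposition of M: I[1,1], I[2,3]^2, I[2,4], I[2,5], I[5,5].
HN type (ℓ=5): μ^(1)=84; μ^(2)=45; μ^(3)=19; μ^(4)=-20; μ^(5)=-33

((1, 0, 0, 0, 0); (0, 0, 0, 0, 2); (0, 0, 0, 2, 0); (0, 0, 4, 0, 0); (0, 4, 0, 0, 0))


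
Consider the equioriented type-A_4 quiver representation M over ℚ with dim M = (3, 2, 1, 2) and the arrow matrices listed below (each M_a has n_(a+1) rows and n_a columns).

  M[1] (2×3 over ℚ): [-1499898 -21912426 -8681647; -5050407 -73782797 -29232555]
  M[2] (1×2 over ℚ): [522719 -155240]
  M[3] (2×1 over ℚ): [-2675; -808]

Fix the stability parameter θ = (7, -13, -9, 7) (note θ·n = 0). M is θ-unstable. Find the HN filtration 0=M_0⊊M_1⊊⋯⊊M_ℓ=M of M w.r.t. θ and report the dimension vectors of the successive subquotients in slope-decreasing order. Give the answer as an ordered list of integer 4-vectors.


Interval decomposition of M: I[1,1], I[1,2], I[1,4], I[4,4].
HN type (ℓ=3): μ^(1)=7; μ^(2)=-3; μ^(3)=-5

((1, 0, 0, 2); (1, 1, 0, 0); (1, 1, 1, 0))


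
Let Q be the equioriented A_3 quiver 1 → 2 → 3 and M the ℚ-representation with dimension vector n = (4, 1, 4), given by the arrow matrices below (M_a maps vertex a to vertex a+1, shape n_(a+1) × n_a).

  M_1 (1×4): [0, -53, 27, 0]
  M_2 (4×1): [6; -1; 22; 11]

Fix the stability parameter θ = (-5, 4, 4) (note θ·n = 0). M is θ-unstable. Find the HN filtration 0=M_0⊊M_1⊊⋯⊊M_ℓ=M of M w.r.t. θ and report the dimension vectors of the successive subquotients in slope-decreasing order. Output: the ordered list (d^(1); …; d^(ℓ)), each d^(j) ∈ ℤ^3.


Via rank(M_{q-1}∘⋯∘M_p): M ≅ I[1,1]^3, I[1,3], I[3,3]^3.
μ_θ-semistable layers: μ^(1)=4; μ^(2)=-5

((0, 1, 4); (4, 0, 0))


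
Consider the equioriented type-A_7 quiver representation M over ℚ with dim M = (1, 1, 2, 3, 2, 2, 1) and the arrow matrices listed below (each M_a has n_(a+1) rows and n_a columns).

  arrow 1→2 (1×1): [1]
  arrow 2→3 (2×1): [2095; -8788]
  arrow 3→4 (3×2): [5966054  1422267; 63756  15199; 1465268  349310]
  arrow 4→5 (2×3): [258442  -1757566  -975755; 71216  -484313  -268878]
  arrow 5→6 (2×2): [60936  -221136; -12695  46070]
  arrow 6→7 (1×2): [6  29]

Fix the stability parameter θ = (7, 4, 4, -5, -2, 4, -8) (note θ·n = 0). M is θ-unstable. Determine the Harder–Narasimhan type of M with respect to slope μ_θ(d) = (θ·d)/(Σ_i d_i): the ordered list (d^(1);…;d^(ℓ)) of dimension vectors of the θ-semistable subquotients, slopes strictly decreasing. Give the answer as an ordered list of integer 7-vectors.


Interval decomposition of M: I[1,4], I[3,5], I[4,7], I[6,6].
HN type (ℓ=5): μ^(1)=4; μ^(2)=5/2; μ^(3)=-1; μ^(4)=-2; μ^(5)=-5

((0, 0, 0, 0, 0, 1, 0); (1, 1, 1, 1, 0, 0, 0); (0, 0, 1, 1, 1, 0, 0); (0, 0, 0, 0, 1, 1, 1); (0, 0, 0, 1, 0, 0, 0))


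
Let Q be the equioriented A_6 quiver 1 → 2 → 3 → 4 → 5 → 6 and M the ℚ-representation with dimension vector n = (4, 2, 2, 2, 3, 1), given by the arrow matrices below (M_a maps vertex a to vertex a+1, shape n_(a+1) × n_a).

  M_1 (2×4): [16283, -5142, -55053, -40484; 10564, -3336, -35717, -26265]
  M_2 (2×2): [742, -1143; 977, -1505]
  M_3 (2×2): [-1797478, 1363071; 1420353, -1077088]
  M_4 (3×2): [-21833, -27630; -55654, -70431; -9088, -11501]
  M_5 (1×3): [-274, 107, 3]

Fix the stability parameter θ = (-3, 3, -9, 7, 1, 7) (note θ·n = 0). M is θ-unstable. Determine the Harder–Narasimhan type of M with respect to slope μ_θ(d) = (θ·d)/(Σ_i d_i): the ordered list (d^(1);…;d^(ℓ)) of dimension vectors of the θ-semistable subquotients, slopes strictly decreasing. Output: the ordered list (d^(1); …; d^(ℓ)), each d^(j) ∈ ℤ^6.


Interval decomposition of M: I[1,1]^2, I[1,5]^2, I[5,6].
HN type (ℓ=4): μ^(1)=7; μ^(2)=4; μ^(3)=1; μ^(4)=-3

((0, 0, 0, 0, 0, 1); (0, 0, 0, 2, 2, 0); (0, 0, 0, 0, 1, 0); (4, 2, 2, 0, 0, 0))


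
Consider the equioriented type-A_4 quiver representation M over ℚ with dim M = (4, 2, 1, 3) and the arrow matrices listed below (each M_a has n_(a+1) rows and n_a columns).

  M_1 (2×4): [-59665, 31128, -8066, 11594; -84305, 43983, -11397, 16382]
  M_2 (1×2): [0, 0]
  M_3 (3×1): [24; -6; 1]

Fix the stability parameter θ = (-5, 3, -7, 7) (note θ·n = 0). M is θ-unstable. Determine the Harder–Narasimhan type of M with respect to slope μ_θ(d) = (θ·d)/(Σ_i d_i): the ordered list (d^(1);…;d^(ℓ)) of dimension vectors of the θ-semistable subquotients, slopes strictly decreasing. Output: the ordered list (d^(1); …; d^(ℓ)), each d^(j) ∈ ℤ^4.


Via rank(M_{q-1}∘⋯∘M_p): M ≅ I[1,1]^2, I[1,2]^2, I[3,4], I[4,4]^2.
μ_θ-semistable layers: μ^(1)=7; μ^(2)=3; μ^(3)=-5; μ^(4)=-7

((0, 0, 0, 3); (0, 2, 0, 0); (4, 0, 0, 0); (0, 0, 1, 0))


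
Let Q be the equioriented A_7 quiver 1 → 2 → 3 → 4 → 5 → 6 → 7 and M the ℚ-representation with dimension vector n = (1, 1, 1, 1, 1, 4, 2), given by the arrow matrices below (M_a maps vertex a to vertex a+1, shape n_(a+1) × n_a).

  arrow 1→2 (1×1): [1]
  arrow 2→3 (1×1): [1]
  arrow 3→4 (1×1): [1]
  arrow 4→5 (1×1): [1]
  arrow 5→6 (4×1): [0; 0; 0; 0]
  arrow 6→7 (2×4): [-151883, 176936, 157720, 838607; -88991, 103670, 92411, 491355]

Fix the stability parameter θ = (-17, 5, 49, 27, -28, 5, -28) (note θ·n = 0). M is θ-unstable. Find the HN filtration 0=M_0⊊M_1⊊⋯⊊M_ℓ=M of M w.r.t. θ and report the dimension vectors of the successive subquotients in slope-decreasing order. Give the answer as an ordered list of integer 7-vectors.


Barcode: M ≅ I[1,5], I[6,6]^2, I[6,7]^2. HN layers by μ_θ (4 steps, strictly decreasing):
  μ^(1)=16; μ^(2)=5; μ^(3)=-23/2; μ^(4)=-17

((0, 0, 1, 1, 1, 0, 0); (0, 1, 0, 0, 0, 2, 0); (0, 0, 0, 0, 0, 2, 2); (1, 0, 0, 0, 0, 0, 0))


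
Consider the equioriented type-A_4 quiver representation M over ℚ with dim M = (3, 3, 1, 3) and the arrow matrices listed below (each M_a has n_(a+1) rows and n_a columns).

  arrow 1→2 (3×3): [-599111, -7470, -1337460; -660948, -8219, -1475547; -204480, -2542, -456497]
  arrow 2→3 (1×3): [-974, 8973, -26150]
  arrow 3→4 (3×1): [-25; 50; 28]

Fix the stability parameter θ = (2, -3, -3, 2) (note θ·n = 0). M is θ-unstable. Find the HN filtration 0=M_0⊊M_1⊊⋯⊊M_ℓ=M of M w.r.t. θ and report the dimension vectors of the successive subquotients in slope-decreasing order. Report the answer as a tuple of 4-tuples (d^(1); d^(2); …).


Via rank(M_{q-1}∘⋯∘M_p): M ≅ I[1,2]^2, I[1,4], I[4,4]^2.
μ_θ-semistable layers: μ^(1)=2; μ^(2)=-1/2; μ^(3)=-4/3

((0, 0, 0, 3); (2, 2, 0, 0); (1, 1, 1, 0))


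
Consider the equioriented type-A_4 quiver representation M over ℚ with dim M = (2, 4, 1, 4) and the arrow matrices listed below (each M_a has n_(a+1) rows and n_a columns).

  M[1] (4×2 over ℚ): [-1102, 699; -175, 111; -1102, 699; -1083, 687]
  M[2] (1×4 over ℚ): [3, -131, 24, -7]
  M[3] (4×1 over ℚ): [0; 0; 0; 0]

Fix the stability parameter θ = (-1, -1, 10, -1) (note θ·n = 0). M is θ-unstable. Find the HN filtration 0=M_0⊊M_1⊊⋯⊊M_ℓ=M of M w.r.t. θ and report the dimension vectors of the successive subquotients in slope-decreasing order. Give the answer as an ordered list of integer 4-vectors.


Via rank(M_{q-1}∘⋯∘M_p): M ≅ I[1,2], I[1,3], I[2,2]^2, I[4,4]^4.
μ_θ-semistable layers: μ^(1)=10; μ^(2)=-1

((0, 0, 1, 0); (2, 4, 0, 4))


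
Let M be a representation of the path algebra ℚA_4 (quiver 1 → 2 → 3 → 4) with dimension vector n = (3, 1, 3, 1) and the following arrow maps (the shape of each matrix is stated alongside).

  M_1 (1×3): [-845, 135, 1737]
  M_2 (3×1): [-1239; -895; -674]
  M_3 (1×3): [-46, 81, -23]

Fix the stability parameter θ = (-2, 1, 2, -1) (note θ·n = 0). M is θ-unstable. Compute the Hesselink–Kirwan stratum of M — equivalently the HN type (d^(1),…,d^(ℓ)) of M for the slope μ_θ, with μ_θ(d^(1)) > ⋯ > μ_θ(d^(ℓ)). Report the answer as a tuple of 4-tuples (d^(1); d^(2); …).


Interval decomposition of M: I[1,1]^2, I[1,4], I[3,3]^2.
HN type (ℓ=3): μ^(1)=2; μ^(2)=2/3; μ^(3)=-2

((0, 0, 2, 0); (0, 1, 1, 1); (3, 0, 0, 0))


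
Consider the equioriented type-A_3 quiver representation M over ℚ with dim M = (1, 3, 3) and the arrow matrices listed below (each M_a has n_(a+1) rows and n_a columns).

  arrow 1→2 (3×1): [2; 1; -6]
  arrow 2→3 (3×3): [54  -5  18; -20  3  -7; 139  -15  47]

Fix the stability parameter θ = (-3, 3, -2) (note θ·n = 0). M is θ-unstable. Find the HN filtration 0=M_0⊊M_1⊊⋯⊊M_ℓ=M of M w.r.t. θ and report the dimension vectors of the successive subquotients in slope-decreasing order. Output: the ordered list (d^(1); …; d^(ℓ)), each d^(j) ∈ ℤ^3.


Barcode: M ≅ I[1,3], I[2,3]^2. HN layers by μ_θ (2 steps, strictly decreasing):
  μ^(1)=1/2; μ^(2)=-3

((0, 3, 3); (1, 0, 0))


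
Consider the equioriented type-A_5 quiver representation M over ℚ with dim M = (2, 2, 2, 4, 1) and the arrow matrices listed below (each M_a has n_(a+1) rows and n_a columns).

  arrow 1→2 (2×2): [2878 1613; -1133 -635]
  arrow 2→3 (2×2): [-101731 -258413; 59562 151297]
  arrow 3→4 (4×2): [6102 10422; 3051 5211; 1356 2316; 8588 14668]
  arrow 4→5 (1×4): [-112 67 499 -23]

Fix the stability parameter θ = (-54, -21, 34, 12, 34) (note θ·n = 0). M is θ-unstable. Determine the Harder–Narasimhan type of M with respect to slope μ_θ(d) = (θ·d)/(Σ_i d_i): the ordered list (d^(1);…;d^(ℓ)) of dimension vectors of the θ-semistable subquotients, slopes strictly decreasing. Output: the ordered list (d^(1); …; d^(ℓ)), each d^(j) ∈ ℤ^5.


Barcode: M ≅ I[1,3], I[1,5], I[4,4]^3. HN layers by μ_θ (5 steps, strictly decreasing):
  μ^(1)=34; μ^(2)=23; μ^(3)=12; μ^(4)=-21; μ^(5)=-54

((0, 0, 1, 0, 1); (0, 0, 1, 1, 0); (0, 0, 0, 3, 0); (0, 2, 0, 0, 0); (2, 0, 0, 0, 0))


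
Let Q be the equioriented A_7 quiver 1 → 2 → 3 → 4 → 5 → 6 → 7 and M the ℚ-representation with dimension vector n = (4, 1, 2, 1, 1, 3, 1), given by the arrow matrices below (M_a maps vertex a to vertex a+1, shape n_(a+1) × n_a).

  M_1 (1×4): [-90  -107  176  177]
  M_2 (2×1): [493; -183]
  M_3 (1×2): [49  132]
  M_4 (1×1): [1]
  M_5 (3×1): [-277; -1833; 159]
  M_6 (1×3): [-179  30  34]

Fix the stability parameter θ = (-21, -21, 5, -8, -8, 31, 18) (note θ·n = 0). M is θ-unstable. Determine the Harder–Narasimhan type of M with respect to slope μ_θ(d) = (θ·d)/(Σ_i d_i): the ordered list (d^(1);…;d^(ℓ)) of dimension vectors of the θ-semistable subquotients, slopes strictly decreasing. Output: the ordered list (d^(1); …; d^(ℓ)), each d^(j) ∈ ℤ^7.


Barcode: M ≅ I[1,1]^3, I[1,7], I[3,3], I[6,6]^2. HN layers by μ_θ (5 steps, strictly decreasing):
  μ^(1)=31; μ^(2)=49/2; μ^(3)=5; μ^(4)=-11/3; μ^(5)=-21

((0, 0, 0, 0, 0, 2, 0); (0, 0, 0, 0, 0, 1, 1); (0, 0, 1, 0, 0, 0, 0); (0, 0, 1, 1, 1, 0, 0); (4, 1, 0, 0, 0, 0, 0))


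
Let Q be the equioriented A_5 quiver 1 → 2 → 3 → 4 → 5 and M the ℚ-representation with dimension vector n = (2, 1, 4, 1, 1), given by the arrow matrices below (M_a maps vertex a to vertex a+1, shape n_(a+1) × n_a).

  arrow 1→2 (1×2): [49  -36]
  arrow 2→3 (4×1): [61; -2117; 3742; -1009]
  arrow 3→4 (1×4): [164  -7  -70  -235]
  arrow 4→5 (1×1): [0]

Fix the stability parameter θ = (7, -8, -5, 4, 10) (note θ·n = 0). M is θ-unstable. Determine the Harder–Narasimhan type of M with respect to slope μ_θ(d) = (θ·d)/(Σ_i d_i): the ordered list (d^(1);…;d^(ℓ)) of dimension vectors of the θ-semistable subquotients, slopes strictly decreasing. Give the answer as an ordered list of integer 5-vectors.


Barcode: M ≅ I[1,1], I[1,4], I[3,3]^3, I[5,5]. HN layers by μ_θ (5 steps, strictly decreasing):
  μ^(1)=10; μ^(2)=7; μ^(3)=4; μ^(4)=-2; μ^(5)=-5

((0, 0, 0, 0, 1); (1, 0, 0, 0, 0); (0, 0, 0, 1, 0); (1, 1, 1, 0, 0); (0, 0, 3, 0, 0))
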